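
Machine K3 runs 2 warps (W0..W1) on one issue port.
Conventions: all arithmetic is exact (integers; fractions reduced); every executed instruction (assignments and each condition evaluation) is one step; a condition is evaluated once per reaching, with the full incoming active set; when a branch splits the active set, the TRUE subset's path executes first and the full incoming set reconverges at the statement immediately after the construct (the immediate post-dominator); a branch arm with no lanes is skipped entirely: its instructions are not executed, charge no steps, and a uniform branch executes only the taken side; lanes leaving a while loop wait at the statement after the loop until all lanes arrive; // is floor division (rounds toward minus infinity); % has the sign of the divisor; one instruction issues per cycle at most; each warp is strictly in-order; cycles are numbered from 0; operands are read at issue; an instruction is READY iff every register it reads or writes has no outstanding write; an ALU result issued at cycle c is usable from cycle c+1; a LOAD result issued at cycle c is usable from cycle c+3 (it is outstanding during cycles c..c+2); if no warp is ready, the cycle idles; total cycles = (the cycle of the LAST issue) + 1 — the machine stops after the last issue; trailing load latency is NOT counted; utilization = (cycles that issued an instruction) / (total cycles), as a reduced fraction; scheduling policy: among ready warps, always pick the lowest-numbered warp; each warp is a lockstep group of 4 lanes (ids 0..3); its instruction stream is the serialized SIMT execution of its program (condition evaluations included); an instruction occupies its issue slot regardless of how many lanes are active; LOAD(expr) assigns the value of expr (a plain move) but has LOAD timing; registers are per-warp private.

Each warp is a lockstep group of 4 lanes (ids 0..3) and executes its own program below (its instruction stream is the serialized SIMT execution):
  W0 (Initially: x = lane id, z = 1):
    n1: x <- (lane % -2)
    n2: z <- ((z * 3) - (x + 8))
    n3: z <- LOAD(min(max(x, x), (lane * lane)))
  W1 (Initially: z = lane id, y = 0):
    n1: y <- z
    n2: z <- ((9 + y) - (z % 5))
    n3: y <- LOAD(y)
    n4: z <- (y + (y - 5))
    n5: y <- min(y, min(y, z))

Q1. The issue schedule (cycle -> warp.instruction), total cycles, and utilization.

cycle 0: W0.I0
cycle 1: W0.I1
cycle 2: W0.I2
cycle 3: W1.I0
cycle 4: W1.I1
cycle 5: W1.I2
cycle 6: idle
cycle 7: idle
cycle 8: W1.I3
cycle 9: W1.I4

Answer: 10 cycles, utilization 4/5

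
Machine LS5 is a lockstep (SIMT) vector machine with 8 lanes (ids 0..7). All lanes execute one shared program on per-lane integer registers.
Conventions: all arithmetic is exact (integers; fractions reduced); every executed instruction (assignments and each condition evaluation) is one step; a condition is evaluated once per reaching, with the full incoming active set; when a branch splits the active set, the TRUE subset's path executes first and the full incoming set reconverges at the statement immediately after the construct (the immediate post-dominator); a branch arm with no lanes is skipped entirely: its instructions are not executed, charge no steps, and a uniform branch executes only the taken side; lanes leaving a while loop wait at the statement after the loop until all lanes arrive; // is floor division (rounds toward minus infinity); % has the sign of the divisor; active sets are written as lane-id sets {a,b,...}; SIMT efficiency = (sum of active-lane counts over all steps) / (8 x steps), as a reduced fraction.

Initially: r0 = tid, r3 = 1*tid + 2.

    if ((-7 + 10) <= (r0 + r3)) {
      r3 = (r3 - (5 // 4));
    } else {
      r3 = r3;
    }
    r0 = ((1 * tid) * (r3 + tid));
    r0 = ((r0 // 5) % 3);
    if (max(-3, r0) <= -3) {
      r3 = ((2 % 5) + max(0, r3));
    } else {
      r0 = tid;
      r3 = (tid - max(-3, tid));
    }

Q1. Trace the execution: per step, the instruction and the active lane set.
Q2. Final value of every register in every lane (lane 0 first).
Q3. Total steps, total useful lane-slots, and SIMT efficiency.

step 0: eval ((-7 + 10) <= (r0 + r3)) {0,1,2,3,4,5,6,7}
step 1: r3 <- (r3 - (5 // 4))        {1,2,3,4,5,6,7}
step 2: r3 <- r3                     {0}
step 3: r0 <- ((1 * tid) * (r3 + tid)) {0,1,2,3,4,5,6,7}
step 4: r0 <- ((r0 // 5) % 3)        {0,1,2,3,4,5,6,7}
step 5: eval (max(-3, r0) <= -3)     {0,1,2,3,4,5,6,7}
step 6: r0 <- tid                    {0,1,2,3,4,5,6,7}
step 7: r3 <- (tid - max(-3, tid))   {0,1,2,3,4,5,6,7}

Answer: 8 steps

r0: 0,1,2,3,4,5,6,7
r3: 0,0,0,0,0,0,0,0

steps = 8; useful = 56; efficiency = 56/64 = 7/8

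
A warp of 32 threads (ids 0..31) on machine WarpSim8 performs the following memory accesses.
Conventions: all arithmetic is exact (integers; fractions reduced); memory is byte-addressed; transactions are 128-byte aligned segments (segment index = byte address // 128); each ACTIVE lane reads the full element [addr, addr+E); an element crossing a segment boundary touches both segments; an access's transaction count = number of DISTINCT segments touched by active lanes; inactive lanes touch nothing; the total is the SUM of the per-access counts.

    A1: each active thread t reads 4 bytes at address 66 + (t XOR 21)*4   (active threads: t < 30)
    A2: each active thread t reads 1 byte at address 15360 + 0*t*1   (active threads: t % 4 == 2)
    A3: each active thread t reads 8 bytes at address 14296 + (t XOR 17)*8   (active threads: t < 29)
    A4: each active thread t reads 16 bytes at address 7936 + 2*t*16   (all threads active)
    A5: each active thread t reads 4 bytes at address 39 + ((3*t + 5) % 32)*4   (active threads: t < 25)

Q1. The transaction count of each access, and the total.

A1: 2 transactions
A2: 1 transaction
A3: 3 transactions
A4: 8 transactions
A5: 2 transactions

Answer: 2,1,3,8,2; total 16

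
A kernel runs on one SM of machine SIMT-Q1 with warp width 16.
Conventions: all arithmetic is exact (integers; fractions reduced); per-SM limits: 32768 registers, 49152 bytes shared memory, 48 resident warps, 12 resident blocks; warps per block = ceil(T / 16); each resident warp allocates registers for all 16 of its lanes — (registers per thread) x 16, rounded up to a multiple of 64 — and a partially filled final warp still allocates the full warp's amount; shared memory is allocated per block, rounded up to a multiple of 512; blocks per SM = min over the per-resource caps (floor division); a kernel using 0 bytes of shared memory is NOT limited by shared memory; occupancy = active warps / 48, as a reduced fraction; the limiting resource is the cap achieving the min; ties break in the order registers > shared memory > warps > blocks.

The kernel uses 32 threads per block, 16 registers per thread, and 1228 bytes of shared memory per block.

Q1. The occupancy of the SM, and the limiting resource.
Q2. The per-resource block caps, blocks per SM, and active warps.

Answer: occupancy 1/2, limited by blocks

registers: 64 blocks
shared memory: 32 blocks
warps: 24 blocks
blocks: 12 blocks

Answer: 12 blocks, 24 active warps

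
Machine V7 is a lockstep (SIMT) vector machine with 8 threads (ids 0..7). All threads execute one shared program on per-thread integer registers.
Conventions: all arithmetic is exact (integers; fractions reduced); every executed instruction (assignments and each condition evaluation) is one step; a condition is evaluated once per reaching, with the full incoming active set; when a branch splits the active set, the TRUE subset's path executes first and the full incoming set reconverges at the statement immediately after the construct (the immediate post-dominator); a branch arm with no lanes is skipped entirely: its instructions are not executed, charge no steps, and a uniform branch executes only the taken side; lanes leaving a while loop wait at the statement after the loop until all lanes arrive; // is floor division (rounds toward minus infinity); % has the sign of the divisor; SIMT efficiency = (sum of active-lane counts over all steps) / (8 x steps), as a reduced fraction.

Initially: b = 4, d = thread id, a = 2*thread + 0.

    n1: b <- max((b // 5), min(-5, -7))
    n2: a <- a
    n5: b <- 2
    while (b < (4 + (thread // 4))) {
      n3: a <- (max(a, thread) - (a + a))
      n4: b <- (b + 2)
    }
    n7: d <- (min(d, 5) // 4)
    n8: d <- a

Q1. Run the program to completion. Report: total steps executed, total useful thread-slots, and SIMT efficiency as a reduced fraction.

Answer: 12 steps, 84 useful, 7/8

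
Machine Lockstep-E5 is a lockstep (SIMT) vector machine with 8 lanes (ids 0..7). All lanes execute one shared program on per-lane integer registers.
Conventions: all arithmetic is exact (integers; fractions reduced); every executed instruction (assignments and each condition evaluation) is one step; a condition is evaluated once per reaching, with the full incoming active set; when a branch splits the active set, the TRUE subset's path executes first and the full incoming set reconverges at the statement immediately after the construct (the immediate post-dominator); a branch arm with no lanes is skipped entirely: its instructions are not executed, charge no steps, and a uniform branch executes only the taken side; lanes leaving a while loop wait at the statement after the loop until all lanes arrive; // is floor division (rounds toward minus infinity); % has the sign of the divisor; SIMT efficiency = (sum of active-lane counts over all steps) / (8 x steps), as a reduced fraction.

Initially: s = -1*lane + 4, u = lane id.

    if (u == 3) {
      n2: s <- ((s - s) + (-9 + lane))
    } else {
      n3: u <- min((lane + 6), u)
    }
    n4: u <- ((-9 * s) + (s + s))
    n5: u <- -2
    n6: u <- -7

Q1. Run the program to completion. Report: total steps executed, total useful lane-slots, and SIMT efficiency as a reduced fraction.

Answer: 6 steps, 40 useful, 5/6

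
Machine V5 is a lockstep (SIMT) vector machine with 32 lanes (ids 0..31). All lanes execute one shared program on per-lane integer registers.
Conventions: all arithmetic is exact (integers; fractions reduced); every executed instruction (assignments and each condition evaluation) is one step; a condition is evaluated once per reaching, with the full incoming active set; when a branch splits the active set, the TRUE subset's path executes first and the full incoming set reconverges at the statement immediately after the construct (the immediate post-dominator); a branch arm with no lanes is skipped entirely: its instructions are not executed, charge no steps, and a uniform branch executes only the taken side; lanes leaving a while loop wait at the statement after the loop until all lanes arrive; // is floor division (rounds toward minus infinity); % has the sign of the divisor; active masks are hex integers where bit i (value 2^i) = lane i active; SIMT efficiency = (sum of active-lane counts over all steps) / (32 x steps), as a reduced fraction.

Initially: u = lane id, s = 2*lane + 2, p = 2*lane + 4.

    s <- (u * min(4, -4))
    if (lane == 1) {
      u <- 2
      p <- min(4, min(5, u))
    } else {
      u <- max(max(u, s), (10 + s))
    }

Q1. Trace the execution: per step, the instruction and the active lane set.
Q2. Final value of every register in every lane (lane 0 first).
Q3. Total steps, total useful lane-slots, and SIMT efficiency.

step 0: s <- (u * min(4, -4))        0xffffffff
step 1: eval (lane == 1)             0xffffffff
step 2: u <- 2                       0x00000002
step 3: p <- min(4, min(5, u))       0x00000002
step 4: u <- max(max(u, s), (10 + s)) 0xfffffffd

Answer: 5 steps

u: 10,2,2,3,4,5,6,7,8,9,10,11,12,13,14,15,16,17,18,19,20,21,22,23,24,25,26,27,28,29,30,31
s: 0,-4,-8,-12,-16,-20,-24,-28,-32,-36,-40,-44,-48,-52,-56,-60,-64,-68,-72,-76,-80,-84,-88,-92,-96,-100,-104,-108,-112,-116,-120,-124
p: 4,2,8,10,12,14,16,18,20,22,24,26,28,30,32,34,36,38,40,42,44,46,48,50,52,54,56,58,60,62,64,66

steps = 5; useful = 97; efficiency = 97/160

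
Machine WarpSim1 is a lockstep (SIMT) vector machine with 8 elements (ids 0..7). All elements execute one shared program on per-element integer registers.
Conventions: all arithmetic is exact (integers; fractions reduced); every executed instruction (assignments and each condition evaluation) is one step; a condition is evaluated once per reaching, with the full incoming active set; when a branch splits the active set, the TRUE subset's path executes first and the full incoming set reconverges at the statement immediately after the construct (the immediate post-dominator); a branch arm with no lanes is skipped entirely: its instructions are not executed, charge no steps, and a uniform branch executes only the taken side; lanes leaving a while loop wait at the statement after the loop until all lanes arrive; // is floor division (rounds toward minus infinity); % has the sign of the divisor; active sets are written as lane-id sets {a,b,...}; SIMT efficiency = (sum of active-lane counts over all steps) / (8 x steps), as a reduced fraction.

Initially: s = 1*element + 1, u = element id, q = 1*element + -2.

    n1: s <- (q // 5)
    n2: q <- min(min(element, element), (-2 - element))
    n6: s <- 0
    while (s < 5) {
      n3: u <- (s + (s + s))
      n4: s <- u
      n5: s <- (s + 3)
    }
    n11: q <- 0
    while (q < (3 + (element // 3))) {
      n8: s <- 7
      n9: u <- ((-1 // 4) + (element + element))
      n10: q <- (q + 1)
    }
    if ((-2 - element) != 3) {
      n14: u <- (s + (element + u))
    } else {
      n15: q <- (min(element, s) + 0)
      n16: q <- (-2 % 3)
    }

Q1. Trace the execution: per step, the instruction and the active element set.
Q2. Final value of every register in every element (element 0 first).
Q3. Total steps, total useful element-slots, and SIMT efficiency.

step 0: s <- (q // 5)                {0,1,2,3,4,5,6,7}
step 1: q <- min(min(element, element), (-2 - element)) {0,1,2,3,4,5,6,7}
step 2: s <- 0                       {0,1,2,3,4,5,6,7}
step 3: eval (s < 5)                 {0,1,2,3,4,5,6,7}
step 4: u <- (s + (s + s))           {0,1,2,3,4,5,6,7}
step 5: s <- u                       {0,1,2,3,4,5,6,7}
step 6: s <- (s + 3)                 {0,1,2,3,4,5,6,7}
step 7: eval (s < 5)                 {0,1,2,3,4,5,6,7}
step 8: u <- (s + (s + s))           {0,1,2,3,4,5,6,7}
step 9: s <- u                       {0,1,2,3,4,5,6,7}
step 10: s <- (s + 3)                 {0,1,2,3,4,5,6,7}
step 11: eval (s < 5)                 {0,1,2,3,4,5,6,7}
step 12: q <- 0                       {0,1,2,3,4,5,6,7}
step 13: eval (q < (3 + (element // 3))) {0,1,2,3,4,5,6,7}
step 14: s <- 7                       {0,1,2,3,4,5,6,7}
step 15: u <- ((-1 // 4) + (element + element)) {0,1,2,3,4,5,6,7}
step 16: q <- (q + 1)                 {0,1,2,3,4,5,6,7}
step 17: eval (q < (3 + (element // 3))) {0,1,2,3,4,5,6,7}
step 18: s <- 7                       {0,1,2,3,4,5,6,7}
step 19: u <- ((-1 // 4) + (element + element)) {0,1,2,3,4,5,6,7}
step 20: q <- (q + 1)                 {0,1,2,3,4,5,6,7}
step 21: eval (q < (3 + (element // 3))) {0,1,2,3,4,5,6,7}
step 22: s <- 7                       {0,1,2,3,4,5,6,7}
step 23: u <- ((-1 // 4) + (element + element)) {0,1,2,3,4,5,6,7}
step 24: q <- (q + 1)                 {0,1,2,3,4,5,6,7}
step 25: eval (q < (3 + (element // 3))) {0,1,2,3,4,5,6,7}
step 26: s <- 7                       {3,4,5,6,7}
step 27: u <- ((-1 // 4) + (element + element)) {3,4,5,6,7}
step 28: q <- (q + 1)                 {3,4,5,6,7}
step 29: eval (q < (3 + (element // 3))) {3,4,5,6,7}
step 30: s <- 7                       {6,7}
step 31: u <- ((-1 // 4) + (element + element)) {6,7}
step 32: q <- (q + 1)                 {6,7}
step 33: eval (q < (3 + (element // 3))) {6,7}
step 34: eval ((-2 - element) != 3)   {0,1,2,3,4,5,6,7}
step 35: u <- (s + (element + u))     {0,1,2,3,4,5,6,7}

Answer: 36 steps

s: 7,7,7,7,7,7,7,7
u: 6,9,12,15,18,21,24,27
q: 3,3,3,4,4,4,5,5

steps = 36; useful = 252; efficiency = 252/288 = 7/8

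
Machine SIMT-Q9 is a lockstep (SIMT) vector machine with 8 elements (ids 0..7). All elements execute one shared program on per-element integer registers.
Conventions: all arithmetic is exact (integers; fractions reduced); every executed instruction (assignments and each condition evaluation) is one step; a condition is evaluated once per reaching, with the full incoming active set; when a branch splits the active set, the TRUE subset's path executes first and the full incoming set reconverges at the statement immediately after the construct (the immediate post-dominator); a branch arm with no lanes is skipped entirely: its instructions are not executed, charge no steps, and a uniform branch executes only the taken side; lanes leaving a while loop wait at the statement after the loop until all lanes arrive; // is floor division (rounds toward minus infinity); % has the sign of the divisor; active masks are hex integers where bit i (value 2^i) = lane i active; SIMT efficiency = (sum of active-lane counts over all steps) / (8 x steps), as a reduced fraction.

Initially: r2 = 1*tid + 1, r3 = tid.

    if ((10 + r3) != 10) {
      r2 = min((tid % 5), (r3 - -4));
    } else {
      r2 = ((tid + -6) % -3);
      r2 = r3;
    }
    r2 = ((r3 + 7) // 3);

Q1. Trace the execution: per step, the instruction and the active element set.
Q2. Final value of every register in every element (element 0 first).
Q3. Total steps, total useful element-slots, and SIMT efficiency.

step 0: eval ((10 + r3) != 10)       0xff
step 1: r2 <- min((tid % 5), (r3 - -4)) 0xfe
step 2: r2 <- ((tid + -6) % -3)      0x01
step 3: r2 <- r3                     0x01
step 4: r2 <- ((r3 + 7) // 3)        0xff

Answer: 5 steps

r2: 2,2,3,3,3,4,4,4
r3: 0,1,2,3,4,5,6,7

steps = 5; useful = 25; efficiency = 25/40 = 5/8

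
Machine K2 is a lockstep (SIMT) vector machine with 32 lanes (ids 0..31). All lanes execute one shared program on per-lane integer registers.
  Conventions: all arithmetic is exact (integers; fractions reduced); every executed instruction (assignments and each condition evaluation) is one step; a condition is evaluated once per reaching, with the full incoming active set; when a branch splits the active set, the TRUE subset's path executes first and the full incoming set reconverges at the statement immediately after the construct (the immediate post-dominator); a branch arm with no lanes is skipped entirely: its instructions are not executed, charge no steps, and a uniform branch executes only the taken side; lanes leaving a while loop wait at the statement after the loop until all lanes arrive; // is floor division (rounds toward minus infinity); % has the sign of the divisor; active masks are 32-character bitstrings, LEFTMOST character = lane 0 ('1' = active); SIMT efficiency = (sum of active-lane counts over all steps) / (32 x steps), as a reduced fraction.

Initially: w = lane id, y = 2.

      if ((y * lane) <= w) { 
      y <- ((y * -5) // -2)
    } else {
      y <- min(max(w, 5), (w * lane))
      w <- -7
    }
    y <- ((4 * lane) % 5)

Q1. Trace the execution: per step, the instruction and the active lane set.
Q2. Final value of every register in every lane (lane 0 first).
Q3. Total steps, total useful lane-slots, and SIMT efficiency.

step 0: eval ((y * lane) <= w)       11111111111111111111111111111111
step 1: y <- ((y * -5) // -2)        10000000000000000000000000000000
step 2: y <- min(max(w, 5), (w * lane)) 01111111111111111111111111111111
step 3: w <- -7                      01111111111111111111111111111111
step 4: y <- ((4 * lane) % 5)        11111111111111111111111111111111

Answer: 5 steps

w: 0,-7,-7,-7,-7,-7,-7,-7,-7,-7,-7,-7,-7,-7,-7,-7,-7,-7,-7,-7,-7,-7,-7,-7,-7,-7,-7,-7,-7,-7,-7,-7
y: 0,4,3,2,1,0,4,3,2,1,0,4,3,2,1,0,4,3,2,1,0,4,3,2,1,0,4,3,2,1,0,4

steps = 5; useful = 127; efficiency = 127/160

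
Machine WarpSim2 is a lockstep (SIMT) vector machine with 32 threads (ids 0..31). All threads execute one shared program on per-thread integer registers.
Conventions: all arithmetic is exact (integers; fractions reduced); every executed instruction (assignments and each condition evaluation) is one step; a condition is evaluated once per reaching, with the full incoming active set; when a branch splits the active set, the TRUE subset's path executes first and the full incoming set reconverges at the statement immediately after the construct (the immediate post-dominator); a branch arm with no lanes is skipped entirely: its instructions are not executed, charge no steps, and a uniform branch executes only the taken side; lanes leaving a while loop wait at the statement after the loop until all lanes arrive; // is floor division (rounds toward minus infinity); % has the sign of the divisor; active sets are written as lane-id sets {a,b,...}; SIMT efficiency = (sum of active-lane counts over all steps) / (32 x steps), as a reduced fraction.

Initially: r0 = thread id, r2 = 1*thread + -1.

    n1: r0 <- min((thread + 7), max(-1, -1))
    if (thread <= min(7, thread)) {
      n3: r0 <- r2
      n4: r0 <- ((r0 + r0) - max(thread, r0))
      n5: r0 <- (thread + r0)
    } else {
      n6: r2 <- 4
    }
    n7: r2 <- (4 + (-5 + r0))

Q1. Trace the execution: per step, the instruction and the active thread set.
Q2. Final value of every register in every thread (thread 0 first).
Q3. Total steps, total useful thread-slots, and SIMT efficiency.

step 0: r0 <- min((thread + 7), max(-1, -1)) {0,1,2,3,4,5,6,7,8,9,10,11,12,13,14,15,16,17,18,19,20,21,22,23,24,25,26,27,28,29,30,31}
step 1: eval (thread <= min(7, thread)) {0,1,2,3,4,5,6,7,8,9,10,11,12,13,14,15,16,17,18,19,20,21,22,23,24,25,26,27,28,29,30,31}
step 2: r0 <- r2                     {0,1,2,3,4,5,6,7}
step 3: r0 <- ((r0 + r0) - max(thread, r0)) {0,1,2,3,4,5,6,7}
step 4: r0 <- (thread + r0)          {0,1,2,3,4,5,6,7}
step 5: r2 <- 4                      {8,9,10,11,12,13,14,15,16,17,18,19,20,21,22,23,24,25,26,27,28,29,30,31}
step 6: r2 <- (4 + (-5 + r0))        {0,1,2,3,4,5,6,7,8,9,10,11,12,13,14,15,16,17,18,19,20,21,22,23,24,25,26,27,28,29,30,31}

Answer: 7 steps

r0: -2,0,2,4,6,8,10,12,-1,-1,-1,-1,-1,-1,-1,-1,-1,-1,-1,-1,-1,-1,-1,-1,-1,-1,-1,-1,-1,-1,-1,-1
r2: -3,-1,1,3,5,7,9,11,-2,-2,-2,-2,-2,-2,-2,-2,-2,-2,-2,-2,-2,-2,-2,-2,-2,-2,-2,-2,-2,-2,-2,-2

steps = 7; useful = 144; efficiency = 144/224 = 9/14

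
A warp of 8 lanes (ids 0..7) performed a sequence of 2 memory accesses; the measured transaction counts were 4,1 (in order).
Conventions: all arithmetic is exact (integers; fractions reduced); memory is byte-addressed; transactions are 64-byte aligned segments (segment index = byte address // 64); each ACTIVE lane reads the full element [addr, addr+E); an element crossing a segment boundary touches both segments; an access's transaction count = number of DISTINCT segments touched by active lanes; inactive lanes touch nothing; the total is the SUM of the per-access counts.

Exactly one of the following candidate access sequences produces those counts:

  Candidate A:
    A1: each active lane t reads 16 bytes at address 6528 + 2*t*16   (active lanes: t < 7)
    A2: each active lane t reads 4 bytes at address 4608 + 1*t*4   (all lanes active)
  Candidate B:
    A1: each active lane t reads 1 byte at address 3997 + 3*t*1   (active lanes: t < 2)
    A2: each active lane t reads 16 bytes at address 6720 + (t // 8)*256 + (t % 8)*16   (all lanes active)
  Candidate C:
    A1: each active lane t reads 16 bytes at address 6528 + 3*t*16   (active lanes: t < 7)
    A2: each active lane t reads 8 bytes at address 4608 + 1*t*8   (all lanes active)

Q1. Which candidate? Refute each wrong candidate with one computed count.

B: A1 gives 1 transaction, not 4
C: A1 gives 5 transactions, not 4
A: all counts match (4,1)

Answer: A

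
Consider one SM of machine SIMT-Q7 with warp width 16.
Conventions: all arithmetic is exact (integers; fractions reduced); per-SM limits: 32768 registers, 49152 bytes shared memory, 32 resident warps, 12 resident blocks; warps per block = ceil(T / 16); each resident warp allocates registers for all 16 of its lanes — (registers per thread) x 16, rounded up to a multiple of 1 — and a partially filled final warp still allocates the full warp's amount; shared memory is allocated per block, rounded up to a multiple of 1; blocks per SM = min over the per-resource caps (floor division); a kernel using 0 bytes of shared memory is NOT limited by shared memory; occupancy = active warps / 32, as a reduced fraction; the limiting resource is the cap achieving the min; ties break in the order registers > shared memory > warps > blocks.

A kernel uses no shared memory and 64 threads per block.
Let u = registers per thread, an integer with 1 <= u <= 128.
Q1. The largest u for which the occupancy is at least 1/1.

Answer: u = 64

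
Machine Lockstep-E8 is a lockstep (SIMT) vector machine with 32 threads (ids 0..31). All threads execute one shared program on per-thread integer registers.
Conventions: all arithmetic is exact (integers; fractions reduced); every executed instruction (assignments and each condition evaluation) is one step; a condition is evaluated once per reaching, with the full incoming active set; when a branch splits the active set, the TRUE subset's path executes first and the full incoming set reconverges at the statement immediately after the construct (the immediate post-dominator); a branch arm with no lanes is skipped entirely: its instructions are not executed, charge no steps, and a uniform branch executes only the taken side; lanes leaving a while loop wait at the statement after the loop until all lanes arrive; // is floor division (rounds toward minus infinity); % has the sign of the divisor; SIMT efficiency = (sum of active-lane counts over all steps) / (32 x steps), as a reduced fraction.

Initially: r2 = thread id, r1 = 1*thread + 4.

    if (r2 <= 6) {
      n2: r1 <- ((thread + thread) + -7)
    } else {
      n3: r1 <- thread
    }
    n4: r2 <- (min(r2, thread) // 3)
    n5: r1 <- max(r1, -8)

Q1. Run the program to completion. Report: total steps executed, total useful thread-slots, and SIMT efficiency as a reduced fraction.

Answer: 5 steps, 128 useful, 4/5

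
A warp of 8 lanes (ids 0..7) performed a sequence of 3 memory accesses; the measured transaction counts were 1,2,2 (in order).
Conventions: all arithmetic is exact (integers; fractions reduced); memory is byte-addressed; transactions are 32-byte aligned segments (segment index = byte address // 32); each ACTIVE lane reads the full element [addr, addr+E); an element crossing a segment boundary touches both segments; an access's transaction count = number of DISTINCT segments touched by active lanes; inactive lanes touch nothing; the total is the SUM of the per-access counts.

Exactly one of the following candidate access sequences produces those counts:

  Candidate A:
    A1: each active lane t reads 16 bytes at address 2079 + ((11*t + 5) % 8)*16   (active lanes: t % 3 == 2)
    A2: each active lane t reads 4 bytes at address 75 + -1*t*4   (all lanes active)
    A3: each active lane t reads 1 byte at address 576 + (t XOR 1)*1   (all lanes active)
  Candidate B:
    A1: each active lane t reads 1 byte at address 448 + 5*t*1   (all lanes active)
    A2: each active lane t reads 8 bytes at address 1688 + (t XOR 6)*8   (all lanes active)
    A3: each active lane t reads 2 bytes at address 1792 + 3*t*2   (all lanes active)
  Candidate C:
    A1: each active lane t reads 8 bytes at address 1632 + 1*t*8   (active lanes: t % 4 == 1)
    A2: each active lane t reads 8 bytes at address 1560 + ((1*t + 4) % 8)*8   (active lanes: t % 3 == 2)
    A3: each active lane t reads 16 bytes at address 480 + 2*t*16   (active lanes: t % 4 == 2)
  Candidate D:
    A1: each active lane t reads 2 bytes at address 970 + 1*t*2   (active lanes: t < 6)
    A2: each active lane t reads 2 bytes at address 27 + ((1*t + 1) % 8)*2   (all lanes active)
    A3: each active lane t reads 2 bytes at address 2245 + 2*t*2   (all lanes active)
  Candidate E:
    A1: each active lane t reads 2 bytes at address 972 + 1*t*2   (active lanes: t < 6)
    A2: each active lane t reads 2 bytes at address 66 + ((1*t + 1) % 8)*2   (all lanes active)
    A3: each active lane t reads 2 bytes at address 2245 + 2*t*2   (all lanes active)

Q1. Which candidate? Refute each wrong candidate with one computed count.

A: A1 gives 2 transactions, not 1
B: A1 gives 2 transactions, not 1
C: A1 gives 2 transactions, not 1
E: A2 gives 1 transaction, not 2
D: all counts match (1,2,2)

Answer: D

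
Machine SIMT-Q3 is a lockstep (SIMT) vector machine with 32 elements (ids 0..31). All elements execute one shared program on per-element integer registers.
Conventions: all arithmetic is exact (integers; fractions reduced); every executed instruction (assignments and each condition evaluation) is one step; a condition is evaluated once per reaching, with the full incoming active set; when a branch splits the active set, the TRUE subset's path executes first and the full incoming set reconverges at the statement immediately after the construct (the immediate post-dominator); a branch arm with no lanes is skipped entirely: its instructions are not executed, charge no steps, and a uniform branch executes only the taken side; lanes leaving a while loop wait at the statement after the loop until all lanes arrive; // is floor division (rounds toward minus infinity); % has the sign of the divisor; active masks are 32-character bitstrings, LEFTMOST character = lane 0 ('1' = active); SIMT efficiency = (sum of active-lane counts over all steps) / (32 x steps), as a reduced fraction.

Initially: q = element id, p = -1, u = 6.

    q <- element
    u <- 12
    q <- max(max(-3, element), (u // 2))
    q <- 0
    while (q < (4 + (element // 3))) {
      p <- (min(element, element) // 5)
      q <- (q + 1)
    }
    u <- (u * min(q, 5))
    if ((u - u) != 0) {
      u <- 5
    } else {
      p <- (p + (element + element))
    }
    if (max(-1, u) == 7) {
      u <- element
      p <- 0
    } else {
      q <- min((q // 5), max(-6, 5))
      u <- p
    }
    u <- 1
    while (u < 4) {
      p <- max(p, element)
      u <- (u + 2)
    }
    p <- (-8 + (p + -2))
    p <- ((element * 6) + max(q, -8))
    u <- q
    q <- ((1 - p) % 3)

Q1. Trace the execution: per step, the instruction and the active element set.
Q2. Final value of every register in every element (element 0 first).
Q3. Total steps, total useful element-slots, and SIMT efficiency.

step 0: q <- element                 11111111111111111111111111111111
step 1: u <- 12                      11111111111111111111111111111111
step 2: q <- max(max(-3, element), (u // 2)) 11111111111111111111111111111111
step 3: q <- 0                       11111111111111111111111111111111
step 4: eval (q < (4 + (element // 3))) 11111111111111111111111111111111
step 5: p <- (min(element, element) // 5) 11111111111111111111111111111111
step 6: q <- (q + 1)                 11111111111111111111111111111111
step 7: eval (q < (4 + (element // 3))) 11111111111111111111111111111111
step 8: p <- (min(element, element) // 5) 11111111111111111111111111111111
step 9: q <- (q + 1)                 11111111111111111111111111111111
step 10: eval (q < (4 + (element // 3))) 11111111111111111111111111111111
step 11: p <- (min(element, element) // 5) 11111111111111111111111111111111
step 12: q <- (q + 1)                 11111111111111111111111111111111
step 13: eval (q < (4 + (element // 3))) 11111111111111111111111111111111
step 14: p <- (min(element, element) // 5) 11111111111111111111111111111111
step 15: q <- (q + 1)                 11111111111111111111111111111111
step 16: eval (q < (4 + (element // 3))) 11111111111111111111111111111111
step 17: p <- (min(element, element) // 5) 00011111111111111111111111111111
step 18: q <- (q + 1)                 00011111111111111111111111111111
step 19: eval (q < (4 + (element // 3))) 00011111111111111111111111111111
step 20: p <- (min(element, element) // 5) 00000011111111111111111111111111
step 21: q <- (q + 1)                 00000011111111111111111111111111
step 22: eval (q < (4 + (element // 3))) 00000011111111111111111111111111
step 23: p <- (min(element, element) // 5) 00000000011111111111111111111111
step 24: q <- (q + 1)                 00000000011111111111111111111111
step 25: eval (q < (4 + (element // 3))) 00000000011111111111111111111111
step 26: p <- (min(element, element) // 5) 00000000000011111111111111111111
step 27: q <- (q + 1)                 00000000000011111111111111111111
step 28: eval (q < (4 + (element // 3))) 00000000000011111111111111111111
step 29: p <- (min(element, element) // 5) 00000000000000011111111111111111
step 30: q <- (q + 1)                 00000000000000011111111111111111
step 31: eval (q < (4 + (element // 3))) 00000000000000011111111111111111
step 32: p <- (min(element, element) // 5) 00000000000000000011111111111111
step 33: q <- (q + 1)                 00000000000000000011111111111111
step 34: eval (q < (4 + (element // 3))) 00000000000000000011111111111111
step 35: p <- (min(element, element) // 5) 00000000000000000000011111111111
step 36: q <- (q + 1)                 00000000000000000000011111111111
step 37: eval (q < (4 + (element // 3))) 00000000000000000000011111111111
step 38: p <- (min(element, element) // 5) 00000000000000000000000011111111
step 39: q <- (q + 1)                 00000000000000000000000011111111
step 40: eval (q < (4 + (element // 3))) 00000000000000000000000011111111
step 41: p <- (min(element, element) // 5) 00000000000000000000000000011111
step 42: q <- (q + 1)                 00000000000000000000000000011111
step 43: eval (q < (4 + (element // 3))) 00000000000000000000000000011111
step 44: p <- (min(element, element) // 5) 00000000000000000000000000000011
step 45: q <- (q + 1)                 00000000000000000000000000000011
step 46: eval (q < (4 + (element // 3))) 00000000000000000000000000000011
step 47: u <- (u * min(q, 5))         11111111111111111111111111111111
step 48: eval ((u - u) != 0)          11111111111111111111111111111111
step 49: p <- (p + (element + element)) 11111111111111111111111111111111
step 50: eval (max(-1, u) == 7)       11111111111111111111111111111111
step 51: q <- min((q // 5), max(-6, 5)) 11111111111111111111111111111111
step 52: u <- p                       11111111111111111111111111111111
step 53: u <- 1                       11111111111111111111111111111111
step 54: eval (u < 4)                 11111111111111111111111111111111
step 55: p <- max(p, element)         11111111111111111111111111111111
step 56: u <- (u + 2)                 11111111111111111111111111111111
step 57: eval (u < 4)                 11111111111111111111111111111111
step 58: p <- max(p, element)         11111111111111111111111111111111
step 59: u <- (u + 2)                 11111111111111111111111111111111
step 60: eval (u < 4)                 11111111111111111111111111111111
step 61: p <- (-8 + (p + -2))         11111111111111111111111111111111
step 62: p <- ((element * 6) + max(q, -8)) 11111111111111111111111111111111
step 63: u <- q                       11111111111111111111111111111111
step 64: q <- ((1 - p) % 3)           11111111111111111111111111111111

Answer: 65 steps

q: 1,1,1,0,0,0,0,0,0,0,0,0,0,0,0,0,0,0,2,2,2,2,2,2,2,2,2,2,2,2,2,2
p: 0,6,12,19,25,31,37,43,49,55,61,67,73,79,85,91,97,103,110,116,122,128,134,140,146,152,158,164,170,176,182,188
u: 0,0,0,1,1,1,1,1,1,1,1,1,1,1,1,1,1,1,2,2,2,2,2,2,2,2,2,2,2,2,2,2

steps = 65; useful = 1585; efficiency = 1585/2080 = 317/416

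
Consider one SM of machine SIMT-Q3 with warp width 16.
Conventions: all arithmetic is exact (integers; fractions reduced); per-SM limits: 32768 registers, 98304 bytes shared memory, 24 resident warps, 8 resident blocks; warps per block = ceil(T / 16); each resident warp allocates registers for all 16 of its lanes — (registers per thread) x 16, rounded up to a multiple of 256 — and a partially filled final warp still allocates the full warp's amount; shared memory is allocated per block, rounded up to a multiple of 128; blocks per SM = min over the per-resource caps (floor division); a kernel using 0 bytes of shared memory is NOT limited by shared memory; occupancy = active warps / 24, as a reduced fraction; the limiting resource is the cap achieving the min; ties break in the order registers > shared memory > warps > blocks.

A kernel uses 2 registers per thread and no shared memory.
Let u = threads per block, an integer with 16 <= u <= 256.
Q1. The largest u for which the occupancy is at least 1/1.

Answer: u = 192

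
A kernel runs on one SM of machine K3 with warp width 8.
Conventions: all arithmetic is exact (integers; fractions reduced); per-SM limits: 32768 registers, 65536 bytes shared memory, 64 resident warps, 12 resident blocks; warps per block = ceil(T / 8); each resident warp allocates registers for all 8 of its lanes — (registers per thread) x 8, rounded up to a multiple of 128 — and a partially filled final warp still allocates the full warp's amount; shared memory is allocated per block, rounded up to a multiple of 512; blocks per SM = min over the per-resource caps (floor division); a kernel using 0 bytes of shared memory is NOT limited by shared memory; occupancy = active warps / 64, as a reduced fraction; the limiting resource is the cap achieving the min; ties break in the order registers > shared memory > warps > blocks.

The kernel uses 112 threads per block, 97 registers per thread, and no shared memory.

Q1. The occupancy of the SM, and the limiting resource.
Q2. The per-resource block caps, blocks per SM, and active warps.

Answer: occupancy 7/16, limited by registers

registers: 2 blocks
shared memory: no limit (kernel uses none)
warps: 4 blocks
blocks: 12 blocks

Answer: 2 blocks, 28 active warps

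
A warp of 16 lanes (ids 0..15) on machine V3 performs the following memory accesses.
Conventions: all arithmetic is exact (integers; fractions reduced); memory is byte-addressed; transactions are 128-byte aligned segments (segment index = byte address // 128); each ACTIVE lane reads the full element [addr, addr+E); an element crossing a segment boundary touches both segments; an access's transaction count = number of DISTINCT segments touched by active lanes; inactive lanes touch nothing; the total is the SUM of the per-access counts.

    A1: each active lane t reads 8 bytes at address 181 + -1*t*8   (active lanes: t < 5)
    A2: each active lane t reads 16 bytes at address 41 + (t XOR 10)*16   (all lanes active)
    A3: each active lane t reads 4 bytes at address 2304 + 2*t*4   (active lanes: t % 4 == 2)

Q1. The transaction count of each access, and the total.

A1: 1 transaction
A2: 3 transactions
A3: 1 transaction

Answer: 1,3,1; total 5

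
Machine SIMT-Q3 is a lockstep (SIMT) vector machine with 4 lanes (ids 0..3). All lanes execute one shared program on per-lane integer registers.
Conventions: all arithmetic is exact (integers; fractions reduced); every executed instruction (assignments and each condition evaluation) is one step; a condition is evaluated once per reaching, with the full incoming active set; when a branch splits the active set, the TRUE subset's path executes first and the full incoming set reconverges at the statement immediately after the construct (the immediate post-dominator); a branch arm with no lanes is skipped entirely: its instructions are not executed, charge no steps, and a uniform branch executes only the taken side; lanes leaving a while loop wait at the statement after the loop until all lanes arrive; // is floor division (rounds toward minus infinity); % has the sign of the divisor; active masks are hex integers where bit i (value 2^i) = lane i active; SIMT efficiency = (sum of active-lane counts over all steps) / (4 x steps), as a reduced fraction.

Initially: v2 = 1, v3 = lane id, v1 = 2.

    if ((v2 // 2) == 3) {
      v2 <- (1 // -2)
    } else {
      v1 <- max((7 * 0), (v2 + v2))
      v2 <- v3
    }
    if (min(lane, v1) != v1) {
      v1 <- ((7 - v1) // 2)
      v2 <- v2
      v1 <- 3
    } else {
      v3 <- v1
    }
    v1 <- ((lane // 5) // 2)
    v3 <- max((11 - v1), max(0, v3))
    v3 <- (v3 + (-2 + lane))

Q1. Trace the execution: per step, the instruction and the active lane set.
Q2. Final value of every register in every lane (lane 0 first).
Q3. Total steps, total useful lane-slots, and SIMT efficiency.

step 0: eval ((v2 // 2) == 3)        0xf
step 1: v1 <- max((7 * 0), (v2 + v2)) 0xf
step 2: v2 <- v3                     0xf
step 3: eval (min(lane, v1) != v1)   0xf
step 4: v1 <- ((7 - v1) // 2)        0x3
step 5: v2 <- v2                     0x3
step 6: v1 <- 3                      0x3
step 7: v3 <- v1                     0xc
step 8: v1 <- ((lane // 5) // 2)     0xf
step 9: v3 <- max((11 - v1), max(0, v3)) 0xf
step 10: v3 <- (v3 + (-2 + lane))     0xf

Answer: 11 steps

v2: 0,1,2,3
v3: 9,10,11,12
v1: 0,0,0,0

steps = 11; useful = 36; efficiency = 36/44 = 9/11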